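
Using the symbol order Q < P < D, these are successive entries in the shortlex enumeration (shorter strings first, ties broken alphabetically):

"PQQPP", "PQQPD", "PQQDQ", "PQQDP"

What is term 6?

PQPQQ

Stepping forward 2 times from PQQDP: PQQDP → PQQDD, then the target.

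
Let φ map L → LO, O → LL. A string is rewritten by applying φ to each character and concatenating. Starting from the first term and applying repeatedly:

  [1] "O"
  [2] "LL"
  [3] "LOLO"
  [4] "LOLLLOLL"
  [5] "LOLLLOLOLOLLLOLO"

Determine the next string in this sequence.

Rewriting the 16 symbols of LOLLLOLOLOLLLOLO one by one yields LO LL LO LO LO LL LO LL LO LL LO LO LO LL LO LL; concatenated:

LOLLLOLOLOLLLOLLLOLLLOLOLOLLLOLL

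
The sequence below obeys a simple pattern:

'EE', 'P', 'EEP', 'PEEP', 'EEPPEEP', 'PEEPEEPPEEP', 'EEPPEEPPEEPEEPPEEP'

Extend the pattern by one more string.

PEEPEEPPEEPEEPPEEPPEEPEEPPEEP

This is a Fibonacci-style word recurrence s(k) = s(k−2)·s(k−1): e.g. EE·P = EEP.
Continuing: PEEPEEPPEEP · EEPPEEPPEEPEEPPEEP gives term 8.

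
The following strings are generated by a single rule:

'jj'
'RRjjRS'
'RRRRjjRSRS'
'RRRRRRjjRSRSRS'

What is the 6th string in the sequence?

Each term wraps the previous one in RR on the left and RS on the right.
From RRRRRRjjRSRSRS, 2 further steps: RRRRRRjjRSRSRS → RRRRRRRRjjRSRSRSRS → (answer).

RRRRRRRRRRjjRSRSRSRSRS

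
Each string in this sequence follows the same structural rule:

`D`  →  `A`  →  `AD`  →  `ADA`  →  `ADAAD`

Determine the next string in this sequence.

ADAADADA

Each term (from the third on) is the previous term followed by the one before it: term 3 = A·D = AD.
The next term joins ADAAD and ADA.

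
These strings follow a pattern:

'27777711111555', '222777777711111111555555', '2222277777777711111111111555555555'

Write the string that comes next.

22222227777777777711111111111111555555555555

The n-th term is 2n-1 2's then 2n+3 7's then 3n+2 1's then 3n 5's (n = 1, 2, …).
For the next term, n = 4, so the run lengths are 7, 11, 14, 12.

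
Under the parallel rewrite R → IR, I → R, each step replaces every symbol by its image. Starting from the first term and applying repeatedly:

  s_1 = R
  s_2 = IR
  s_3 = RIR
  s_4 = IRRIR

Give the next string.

RIRIRRIR

Apply φ to IRRIR symbol by symbol: I→R, R→IR, R→IR, I→R, R→IR; joined: R IR IR R IR.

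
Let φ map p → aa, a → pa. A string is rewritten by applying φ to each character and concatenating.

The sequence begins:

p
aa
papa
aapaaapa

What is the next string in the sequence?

papaaapapapaaapa

Apply φ to aapaaapa symbol by symbol: a→pa, a→pa, p→aa, a→pa, a→pa, a→pa, p→aa, a→pa; joined: pa pa aa pa pa pa aa pa.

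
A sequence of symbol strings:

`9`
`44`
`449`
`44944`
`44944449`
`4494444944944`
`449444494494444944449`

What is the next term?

4494444944944449444494494444944944

From term 3 onward, concatenate the last term with the second-to-last: 44·9 = 449, 449·44 = 44944, …
The next term joins 449444494494444944449 and 4494444944944.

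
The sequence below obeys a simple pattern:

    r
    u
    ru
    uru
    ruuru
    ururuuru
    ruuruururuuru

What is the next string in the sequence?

This is a Fibonacci-style word recurrence s(k) = s(k−2)·s(k−1): e.g. r·u = ru.
So term 8 is ururuuru·ruuruururuuru.

ururuururuuruururuuru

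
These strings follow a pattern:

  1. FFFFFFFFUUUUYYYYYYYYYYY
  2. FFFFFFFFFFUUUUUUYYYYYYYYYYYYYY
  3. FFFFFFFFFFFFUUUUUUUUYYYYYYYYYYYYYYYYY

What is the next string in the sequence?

Reading off run lengths: F runs 8, 10, 12; U runs 4, 6, 8; Y runs 11, 14, 17 — each is linear in n, where the shown terms are n = 3, 4, 5.
Setting n = 6 gives 14, 10, 20 characters in each block.

FFFFFFFFFFFFFFUUUUUUUUUUYYYYYYYYYYYYYYYYYYYY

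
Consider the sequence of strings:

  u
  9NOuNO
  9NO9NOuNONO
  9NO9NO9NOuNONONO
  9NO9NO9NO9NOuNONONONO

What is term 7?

s(k+1) = 9NO·s(k)·NO, so each term gains 9NO as a prefix and NO as a suffix.
From 9NO9NO9NO9NOuNONONONO, 2 further steps: 9NO9NO9NO9NOuNONONONO → 9NO9NO9NO9NO9NOuNONONONONO → (answer).

9NO9NO9NO9NO9NO9NOuNONONONONONO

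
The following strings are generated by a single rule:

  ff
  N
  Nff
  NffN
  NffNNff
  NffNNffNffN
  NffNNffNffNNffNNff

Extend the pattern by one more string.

NffNNffNffNNffNNffNffNNffNffN

Each term (from the third on) is the previous term followed by the one before it: term 3 = N·ff = Nff.
So term 8 is NffNNffNffNNffNNff·NffNNffNffN.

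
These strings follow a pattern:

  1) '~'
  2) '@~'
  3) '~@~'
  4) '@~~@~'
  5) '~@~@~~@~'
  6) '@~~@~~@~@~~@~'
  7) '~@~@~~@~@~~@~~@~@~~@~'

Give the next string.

@~~@~~@~@~~@~~@~@~~@~@~~@~~@~@~~@~

From term 3 onward, concatenate the second-to-last term with the last: ~·@~ = ~@~, @~·~@~ = @~~@~, …
So term 8 is @~~@~~@~@~~@~·~@~@~~@~@~~@~~@~@~~@~.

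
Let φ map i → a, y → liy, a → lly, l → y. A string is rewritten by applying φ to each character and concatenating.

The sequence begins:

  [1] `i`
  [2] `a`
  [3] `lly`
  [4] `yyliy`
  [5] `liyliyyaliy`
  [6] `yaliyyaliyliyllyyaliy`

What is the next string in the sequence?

Replace each of the 21 characters of yaliyyaliyliyllyyaliy in place — liy lly y a liy liy lly y a liy y a liy y y liy liy lly y a liy — and concatenate.

liyllyyaliyliyllyyaliyyaliyyyliyliyllyyaliy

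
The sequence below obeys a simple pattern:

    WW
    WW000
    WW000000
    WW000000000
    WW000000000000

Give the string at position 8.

WW000000000000000000000

Every step adds 000 to the end: s(k+1) = s(k)·000.
From WW000000000000, 3 further steps: WW000000000000 → WW000000000000000 → WW000000000000000000 → (answer).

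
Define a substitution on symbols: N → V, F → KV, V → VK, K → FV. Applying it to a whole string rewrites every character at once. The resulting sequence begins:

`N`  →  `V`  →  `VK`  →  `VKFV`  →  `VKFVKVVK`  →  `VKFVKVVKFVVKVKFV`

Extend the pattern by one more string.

VKFVKVVKFVVKVKFVKVVKVKFVVKFVKVVK

Applying the rule to each of the 16 symbols of VKFVKVVKFVVKVKFV gives the pieces VK FV KV VK FV VK VK FV KV VK VK FV VK FV KV VK, which concatenate to the answer.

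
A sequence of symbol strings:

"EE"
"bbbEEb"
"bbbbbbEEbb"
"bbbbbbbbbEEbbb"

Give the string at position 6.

s(k+1) = bbb·s(k)·b, so each term gains bbb as a prefix and b as a suffix.
From bbbbbbbbbEEbbb, 2 further steps: bbbbbbbbbEEbbb → bbbbbbbbbbbbEEbbbb → (answer).

bbbbbbbbbbbbbbbEEbbbbb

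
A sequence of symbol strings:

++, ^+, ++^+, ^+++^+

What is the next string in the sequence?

This is a Fibonacci-style word recurrence s(k) = s(k−2)·s(k−1): e.g. ++·^+ = ++^+.
The next term joins ++^+ and ^+++^+.

++^+^+++^+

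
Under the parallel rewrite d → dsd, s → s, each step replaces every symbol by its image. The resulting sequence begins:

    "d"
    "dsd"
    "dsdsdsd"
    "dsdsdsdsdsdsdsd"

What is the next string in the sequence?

Rewriting the 15 symbols of dsdsdsdsdsdsdsd one by one yields dsd s dsd s dsd s dsd s dsd s dsd s dsd s dsd; concatenated:

dsdsdsdsdsdsdsdsdsdsdsdsdsdsdsd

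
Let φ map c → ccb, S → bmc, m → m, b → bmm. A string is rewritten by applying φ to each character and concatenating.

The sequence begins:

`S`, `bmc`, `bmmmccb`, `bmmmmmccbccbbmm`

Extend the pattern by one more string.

Replace each of the 15 characters of bmmmmmccbccbbmm in place — bmm m m m m m ccb ccb bmm ccb ccb bmm bmm m m — and concatenate.

bmmmmmmmccbccbbmmccbccbbmmbmmmm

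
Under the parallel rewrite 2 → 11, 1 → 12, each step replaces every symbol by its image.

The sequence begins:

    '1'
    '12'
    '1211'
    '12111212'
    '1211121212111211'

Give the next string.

12111212121112111211121212111212

Applying the rule to each of the 16 symbols of 1211121212111211 gives the pieces 12 11 12 12 12 11 12 11 12 11 12 12 12 11 12 12, which concatenate to the answer.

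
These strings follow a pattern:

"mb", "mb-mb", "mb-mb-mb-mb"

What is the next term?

mb-mb-mb-mb-mb-mb-mb-mb

Each string is two copies of the previous one joined by '-'.
So the next term is two copies of mb-mb-mb-mb with '-' between the halves.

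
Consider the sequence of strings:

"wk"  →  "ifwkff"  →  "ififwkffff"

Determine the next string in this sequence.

Every step adds if to the front and ff to the end of the previous string.
So the next term is if·ififwkffff·ff.

ifififwkffffff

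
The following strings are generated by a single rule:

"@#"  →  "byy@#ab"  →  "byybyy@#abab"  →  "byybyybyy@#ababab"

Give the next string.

Each term wraps the previous one in byy on the left and ab on the right.
Applying this once more to byybyybyy@#ababab:

byybyybyybyy@#abababab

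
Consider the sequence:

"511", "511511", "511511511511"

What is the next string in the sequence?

511511511511511511511511

s(k+1) = s(k)·s(k) — each term doubles the last.
So the next term is two copies of 511511511511.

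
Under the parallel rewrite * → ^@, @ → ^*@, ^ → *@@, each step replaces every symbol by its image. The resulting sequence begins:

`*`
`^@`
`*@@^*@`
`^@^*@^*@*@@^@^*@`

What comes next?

φ(^@^*@^*@*@@^@^*@) expands symbol-by-symbol to *@@ ^*@ *@@ ^@ ^*@ *@@ ^@ ^*@ ^@ ^*@ ^*@ *@@ ^*@ *@@ ^@ ^*@; joining the 16 pieces gives the next term.

*@@^*@*@@^@^*@*@@^@^*@^@^*@^*@*@@^*@*@@^@^*@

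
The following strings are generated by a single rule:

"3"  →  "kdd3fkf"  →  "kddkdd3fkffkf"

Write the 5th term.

kddkddkddkdd3fkffkffkffkf

Every step adds kdd to the front and fkf to the end of the previous string.
From kddkdd3fkffkf, 2 further steps: kddkdd3fkffkf → kddkddkdd3fkffkffkf → (answer).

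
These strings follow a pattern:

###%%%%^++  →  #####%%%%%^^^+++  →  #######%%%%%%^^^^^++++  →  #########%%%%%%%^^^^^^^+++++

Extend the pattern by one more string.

###########%%%%%%%%^^^^^^^^^++++++

The n-th term is 2n+1 #'s then n+3 %'s then 2n-1 ^'s then n+1 +'s (n = 1, 2, …).
For the next term, n = 5, so the run lengths are 11, 8, 9, 6.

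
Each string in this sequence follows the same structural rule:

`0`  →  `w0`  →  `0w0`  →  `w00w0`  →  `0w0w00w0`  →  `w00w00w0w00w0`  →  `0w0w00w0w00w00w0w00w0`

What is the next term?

This is a Fibonacci-style word recurrence s(k) = s(k−2)·s(k−1): e.g. 0·w0 = 0w0.
The next term joins w00w00w0w00w0 and 0w0w00w0w00w00w0w00w0.

w00w00w0w00w00w0w00w0w00w00w0w00w0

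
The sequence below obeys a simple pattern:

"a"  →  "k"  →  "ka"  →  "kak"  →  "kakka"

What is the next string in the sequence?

kakkakak

Each term (from the third on) is the previous term followed by the one before it: term 3 = k·a = ka.
The next term joins kakka and kak.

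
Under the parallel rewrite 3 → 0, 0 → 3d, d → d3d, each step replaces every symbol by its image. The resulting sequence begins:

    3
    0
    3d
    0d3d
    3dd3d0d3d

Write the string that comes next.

0d3dd3d0d3d3dd3d0d3d

Expanding 3dd3d0d3d: 3→0, d→d3d, d→d3d, 3→0, d→d3d, 0→3d, d→d3d, 3→0, d→d3d. Concatenated: 0 d3d d3d 0 d3d 3d d3d 0 d3d.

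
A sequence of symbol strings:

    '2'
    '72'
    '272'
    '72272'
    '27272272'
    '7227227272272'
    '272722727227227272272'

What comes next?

7227227272272272722727227227272272

Each term (from the third on) is the two preceding terms concatenated in order: term 3 = 2·72 = 272.
The next term joins 7227227272272 and 272722727227227272272.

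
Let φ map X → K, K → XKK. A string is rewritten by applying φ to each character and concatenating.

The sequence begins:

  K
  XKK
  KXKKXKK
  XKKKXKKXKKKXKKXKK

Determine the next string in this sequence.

Rewriting the 17 symbols of XKKKXKKXKKKXKKXKK one by one yields K XKK XKK XKK K XKK XKK K XKK XKK XKK K XKK XKK K XKK XKK; concatenated:

KXKKXKKXKKKXKKXKKKXKKXKKXKKKXKKXKKKXKKXKK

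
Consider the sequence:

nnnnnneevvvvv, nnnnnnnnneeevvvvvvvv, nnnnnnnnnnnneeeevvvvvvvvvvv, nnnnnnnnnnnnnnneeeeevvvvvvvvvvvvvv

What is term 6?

nnnnnnnnnnnnnnnnnnnnneeeeeeevvvvvvvvvvvvvvvvvvvv

The n-th term is 3n+3 n's then n+1 e's then 3n+2 v's (n = 1, 2, …).
Setting n = 6 gives 21, 7, 20 characters in each block.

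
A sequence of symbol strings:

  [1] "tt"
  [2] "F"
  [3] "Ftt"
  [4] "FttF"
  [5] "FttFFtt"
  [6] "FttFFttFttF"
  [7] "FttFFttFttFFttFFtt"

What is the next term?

FttFFttFttFFttFFttFttFFttFttF

This is a Fibonacci-style word recurrence s(k) = s(k−1)·s(k−2): e.g. F·tt = Ftt.
Continuing: FttFFttFttFFttFFtt · FttFFttFttF gives term 8.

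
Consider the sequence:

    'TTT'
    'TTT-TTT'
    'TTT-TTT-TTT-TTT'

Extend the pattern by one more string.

s(k+1) = s(k)·-·s(k) — each term doubles the last with '-' between the halves.
Doubling TTT-TTT-TTT-TTT with '-' between the halves:

TTT-TTT-TTT-TTT-TTT-TTT-TTT-TTT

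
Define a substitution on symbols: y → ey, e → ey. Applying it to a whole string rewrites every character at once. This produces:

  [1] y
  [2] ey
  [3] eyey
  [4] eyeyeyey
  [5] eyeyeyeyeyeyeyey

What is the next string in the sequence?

Rewriting the 16 symbols of eyeyeyeyeyeyeyey one by one yields ey ey ey ey ey ey ey ey ey ey ey ey ey ey ey ey; concatenated:

eyeyeyeyeyeyeyeyeyeyeyeyeyeyeyey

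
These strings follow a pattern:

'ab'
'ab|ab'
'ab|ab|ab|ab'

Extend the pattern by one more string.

Each string is two copies of the previous one joined by '|'.
Doubling ab|ab|ab|ab with '|' between the halves:

ab|ab|ab|ab|ab|ab|ab|ab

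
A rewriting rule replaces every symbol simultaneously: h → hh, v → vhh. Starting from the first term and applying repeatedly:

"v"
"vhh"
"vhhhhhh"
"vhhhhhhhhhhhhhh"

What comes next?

Rewriting the 15 symbols of vhhhhhhhhhhhhhh one by one yields vhh hh hh hh hh hh hh hh hh hh hh hh hh hh hh; concatenated:

vhhhhhhhhhhhhhhhhhhhhhhhhhhhhhh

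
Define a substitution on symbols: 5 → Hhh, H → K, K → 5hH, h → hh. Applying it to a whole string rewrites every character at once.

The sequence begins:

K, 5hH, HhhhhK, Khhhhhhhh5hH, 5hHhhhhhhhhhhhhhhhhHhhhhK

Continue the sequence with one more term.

HhhhhKhhhhhhhhhhhhhhhhhhhhhhhhhhhhhhhhKhhhhhhhh5hH

φ(5hHhhhhhhhhhhhhhhhhHhhhhK) expands symbol-by-symbol to Hhh hh K hh hh hh hh hh hh hh hh hh hh hh hh hh hh hh hh K hh hh hh hh 5hH; joining the 25 pieces gives the next term.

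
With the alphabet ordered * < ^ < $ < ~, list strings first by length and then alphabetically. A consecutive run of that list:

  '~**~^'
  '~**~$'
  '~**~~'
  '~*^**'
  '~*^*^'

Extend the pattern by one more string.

The successor of ~*^*^ increments the rightmost position that isn't already ~ and resets every position after it to *.

~*^*$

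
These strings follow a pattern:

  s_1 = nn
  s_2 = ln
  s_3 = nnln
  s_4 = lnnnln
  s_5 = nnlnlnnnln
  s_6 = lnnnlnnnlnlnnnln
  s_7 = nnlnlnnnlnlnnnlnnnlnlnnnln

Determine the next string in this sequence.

lnnnlnnnlnlnnnlnnnlnlnnnlnlnnnlnnnlnlnnnln

This is a Fibonacci-style word recurrence s(k) = s(k−2)·s(k−1): e.g. nn·ln = nnln.
Continuing: lnnnlnnnlnlnnnln · nnlnlnnnlnlnnnlnnnlnlnnnln gives term 8.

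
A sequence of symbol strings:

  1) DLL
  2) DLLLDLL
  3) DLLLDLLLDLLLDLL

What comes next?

s(k+1) = s(k)·L·s(k) — each term doubles the last with 'L' between the halves.
Doubling DLLLDLLLDLLLDLL with 'L' between the halves:

DLLLDLLLDLLLDLLLDLLLDLLLDLLLDLL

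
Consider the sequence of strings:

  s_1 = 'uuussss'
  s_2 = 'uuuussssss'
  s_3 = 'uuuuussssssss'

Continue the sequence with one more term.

Term n consists of n+1 u's, followed by 2n s's, where the shown terms are n = 2, 3, 4.
For the next term, n = 5, so the run lengths are 6, 10.

uuuuuussssssssss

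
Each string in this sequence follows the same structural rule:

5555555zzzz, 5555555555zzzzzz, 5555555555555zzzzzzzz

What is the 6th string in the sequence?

Reading off run lengths: 5 runs 7, 10, 13; z runs 4, 6, 8 — each is linear in n, where the shown terms are n = 2, 3, 4.
At n = 7 the blocks have lengths 22, 14.

5555555555555555555555zzzzzzzzzzzzzz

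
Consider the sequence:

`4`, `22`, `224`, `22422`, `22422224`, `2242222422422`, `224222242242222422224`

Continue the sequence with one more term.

2242222422422224222242242222422422

From term 3 onward, concatenate the last term with the second-to-last: 22·4 = 224, 224·22 = 22422, …
The next term joins 224222242242222422224 and 2242222422422.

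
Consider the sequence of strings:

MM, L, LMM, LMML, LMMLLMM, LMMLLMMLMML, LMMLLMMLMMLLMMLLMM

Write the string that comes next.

LMMLLMMLMMLLMMLLMMLMMLLMMLMML

This is a Fibonacci-style word recurrence s(k) = s(k−1)·s(k−2): e.g. L·MM = LMM.
Continuing: LMMLLMMLMMLLMMLLMM · LMMLLMMLMML gives term 8.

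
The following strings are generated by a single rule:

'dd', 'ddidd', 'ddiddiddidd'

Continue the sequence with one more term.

Each string is two copies of the previous one joined by 'i'.
Doubling ddiddiddidd with 'i' between the halves:

ddiddiddiddiddiddiddidd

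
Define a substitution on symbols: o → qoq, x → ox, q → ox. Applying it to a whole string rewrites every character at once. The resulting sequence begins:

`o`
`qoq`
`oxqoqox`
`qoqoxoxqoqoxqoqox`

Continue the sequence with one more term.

Rewriting the 17 symbols of qoqoxoxqoqoxqoqox one by one yields ox qoq ox qoq ox qoq ox ox qoq ox qoq ox ox qoq ox qoq ox; concatenated:

oxqoqoxqoqoxqoqoxoxqoqoxqoqoxoxqoqoxqoqox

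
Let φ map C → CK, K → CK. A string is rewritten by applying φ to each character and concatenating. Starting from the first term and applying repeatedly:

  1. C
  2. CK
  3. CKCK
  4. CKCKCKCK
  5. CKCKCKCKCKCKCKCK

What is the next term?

φ(CKCKCKCKCKCKCKCK) expands symbol-by-symbol to CK CK CK CK CK CK CK CK CK CK CK CK CK CK CK CK; joining the 16 pieces gives the next term.

CKCKCKCKCKCKCKCKCKCKCKCKCKCKCKCK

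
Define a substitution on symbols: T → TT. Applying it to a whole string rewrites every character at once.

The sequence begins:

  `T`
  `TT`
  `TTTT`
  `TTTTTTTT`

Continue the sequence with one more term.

Apply φ to TTTTTTTT symbol by symbol: T→TT, T→TT, T→TT, T→TT, T→TT, T→TT, T→TT, T→TT; joined: TT TT TT TT TT TT TT TT.

TTTTTTTTTTTTTTTT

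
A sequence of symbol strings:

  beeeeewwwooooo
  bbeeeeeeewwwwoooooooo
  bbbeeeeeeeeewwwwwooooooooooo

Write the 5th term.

bbbbbeeeeeeeeeeeeewwwwwwwooooooooooooooooo

Each string has the form b^{n-1} e^{2n+1} w^{n+1} o^{3n-1}, where the shown terms are n = 2, 3, 4.
Setting n = 6 gives 5, 13, 7, 17 characters in each block.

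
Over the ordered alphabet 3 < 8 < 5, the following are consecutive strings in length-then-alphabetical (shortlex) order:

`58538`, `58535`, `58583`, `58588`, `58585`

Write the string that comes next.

58553

Find the rightmost character of 58585 below 5, bump it to the next letter, and reset everything to its right to 3.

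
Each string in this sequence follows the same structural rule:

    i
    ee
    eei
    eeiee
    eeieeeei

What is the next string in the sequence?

eeieeeeieeiee

Each term (from the third on) is the previous term followed by the one before it: term 3 = ee·i = eei.
So term 6 is eeieeeei·eeiee.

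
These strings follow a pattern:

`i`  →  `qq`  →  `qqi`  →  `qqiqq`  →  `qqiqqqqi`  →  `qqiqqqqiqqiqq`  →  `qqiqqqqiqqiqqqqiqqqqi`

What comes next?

qqiqqqqiqqiqqqqiqqqqiqqiqqqqiqqiqq

This is a Fibonacci-style word recurrence s(k) = s(k−1)·s(k−2): e.g. qq·i = qqi.
The next term joins qqiqqqqiqqiqqqqiqqqqi and qqiqqqqiqqiqq.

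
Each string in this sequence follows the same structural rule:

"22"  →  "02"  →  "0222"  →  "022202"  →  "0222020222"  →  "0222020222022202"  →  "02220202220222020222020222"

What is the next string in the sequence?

022202022202220202220202220222020222022202

Each term (from the third on) is the previous term followed by the one before it: term 3 = 02·22 = 0222.
Continuing: 02220202220222020222020222 · 0222020222022202 gives term 8.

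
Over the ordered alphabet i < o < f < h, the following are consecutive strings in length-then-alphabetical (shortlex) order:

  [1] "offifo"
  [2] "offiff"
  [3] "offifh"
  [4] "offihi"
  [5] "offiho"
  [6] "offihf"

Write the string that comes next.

Treat offihf as a base-4 numeral over the given alphabet and add one, carrying through any trailing h's.

offihh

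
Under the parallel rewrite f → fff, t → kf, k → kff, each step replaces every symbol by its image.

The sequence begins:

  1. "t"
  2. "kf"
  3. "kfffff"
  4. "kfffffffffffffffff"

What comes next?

Rewriting the 18 symbols of kfffffffffffffffff one by one yields kff fff fff fff fff fff fff fff fff fff fff fff fff fff fff fff fff fff; concatenated:

kfffffffffffffffffffffffffffffffffffffffffffffffffffff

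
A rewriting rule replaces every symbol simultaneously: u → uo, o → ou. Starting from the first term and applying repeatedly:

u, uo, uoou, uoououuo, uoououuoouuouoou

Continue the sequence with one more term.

Applying the rule to each of the 16 symbols of uoououuoouuouoou gives the pieces uo ou ou uo ou uo uo ou ou uo uo ou uo ou ou uo, which concatenate to the answer.

uoououuoouuouoououuouoouuoououuo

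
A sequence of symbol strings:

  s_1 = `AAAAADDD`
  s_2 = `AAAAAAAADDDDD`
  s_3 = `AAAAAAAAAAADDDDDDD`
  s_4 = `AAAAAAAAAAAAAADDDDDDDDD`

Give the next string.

Each string has the form A^{3n+2} D^{2n+1} (n = 1, 2, …).
At n = 5 the blocks have lengths 17, 11.

AAAAAAAAAAAAAAAAADDDDDDDDDDD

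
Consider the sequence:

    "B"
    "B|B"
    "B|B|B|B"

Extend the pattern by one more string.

B|B|B|B|B|B|B|B

Each string is two copies of the previous one joined by '|'.
One more doubling of B|B|B|B gives the answer.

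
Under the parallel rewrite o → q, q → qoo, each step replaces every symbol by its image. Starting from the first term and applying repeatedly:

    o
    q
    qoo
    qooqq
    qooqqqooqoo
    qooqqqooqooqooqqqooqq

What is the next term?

qooqqqooqooqooqqqooqqqooqqqooqooqooqqqooqoo

Replace each of the 21 characters of qooqqqooqooqooqqqooqq in place — qoo q q qoo qoo qoo q q qoo q q qoo q q qoo qoo qoo q q qoo qoo — and concatenate.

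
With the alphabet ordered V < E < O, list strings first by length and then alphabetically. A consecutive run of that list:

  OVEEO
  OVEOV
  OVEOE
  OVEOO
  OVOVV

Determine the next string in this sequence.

Find the rightmost character of OVOVV below O, bump it to the next letter, and reset everything to its right to V.

OVOVE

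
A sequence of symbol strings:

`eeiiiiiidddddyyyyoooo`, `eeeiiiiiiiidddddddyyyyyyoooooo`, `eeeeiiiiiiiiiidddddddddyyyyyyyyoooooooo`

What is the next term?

eeeeeiiiiiiiiiiiidddddddddddyyyyyyyyyyoooooooooo

Reading off run lengths: e runs 2, 3, 4; i runs 6, 8, 10; d runs 5, 7, 9; y runs 4, 6, 8; o runs 4, 6, 8 — each is linear in n, where the shown terms are n = 2, 3, 4.
Setting n = 5 gives 5, 12, 11, 10, 10 characters in each block.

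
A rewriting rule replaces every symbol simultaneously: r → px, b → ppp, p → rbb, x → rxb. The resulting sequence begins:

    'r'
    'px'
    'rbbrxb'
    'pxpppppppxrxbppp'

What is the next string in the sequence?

Rewriting the 16 symbols of pxpppppppxrxbppp one by one yields rbb rxb rbb rbb rbb rbb rbb rbb rbb rxb px rxb ppp rbb rbb rbb; concatenated:

rbbrxbrbbrbbrbbrbbrbbrbbrbbrxbpxrxbppprbbrbbrbb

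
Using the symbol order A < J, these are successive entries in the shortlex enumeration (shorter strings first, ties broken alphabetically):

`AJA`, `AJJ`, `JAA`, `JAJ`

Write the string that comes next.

Treat JAJ as a base-2 numeral over the given alphabet and add one, carrying through any trailing J's.

JJA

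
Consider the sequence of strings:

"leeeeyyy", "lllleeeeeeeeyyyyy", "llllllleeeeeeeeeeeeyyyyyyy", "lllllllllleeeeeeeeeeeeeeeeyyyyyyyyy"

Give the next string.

Each string has the form l^{3n-2} e^{4n} y^{2n+1} (n = 1, 2, …).
Setting n = 5 gives 13, 20, 11 characters in each block.

llllllllllllleeeeeeeeeeeeeeeeeeeeyyyyyyyyyyy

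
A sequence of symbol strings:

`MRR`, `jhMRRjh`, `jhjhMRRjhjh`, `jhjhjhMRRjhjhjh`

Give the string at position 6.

jhjhjhjhjhMRRjhjhjhjhjh

Every step adds jh to the front and jh to the end of the previous string.
From jhjhjhMRRjhjhjh, 2 further steps: jhjhjhMRRjhjhjh → jhjhjhjhMRRjhjhjhjh → (answer).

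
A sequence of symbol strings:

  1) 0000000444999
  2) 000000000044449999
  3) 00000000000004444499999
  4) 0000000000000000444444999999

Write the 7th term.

0000000000000000000000000444444444999999999

Each string has the form 0^{3n+1} 4^{n+1} 9^{n+1}, where the shown terms are n = 2, 3, 4, 5.
For term 7, n = 8, so the run lengths are 25, 9, 9.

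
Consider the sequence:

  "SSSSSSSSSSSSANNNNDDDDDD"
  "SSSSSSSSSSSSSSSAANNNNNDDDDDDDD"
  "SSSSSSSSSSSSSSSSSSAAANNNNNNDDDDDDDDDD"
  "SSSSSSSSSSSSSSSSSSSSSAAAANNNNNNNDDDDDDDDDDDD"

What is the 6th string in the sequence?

SSSSSSSSSSSSSSSSSSSSSSSSSSSAAAAAANNNNNNNNNDDDDDDDDDDDDDDDD

Term n consists of 3n+3 S's, followed by n-2 A's, followed by n+1 N's, followed by 2n D's, where the shown terms are n = 3, 4, 5, 6.
Setting n = 8 gives 27, 6, 9, 16 characters in each block.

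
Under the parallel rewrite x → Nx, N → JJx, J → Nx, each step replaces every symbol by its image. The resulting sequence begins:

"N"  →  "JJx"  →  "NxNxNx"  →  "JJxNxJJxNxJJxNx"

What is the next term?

NxNxNxJJxNxNxNxNxJJxNxNxNxNxJJxNx

φ(JJxNxJJxNxJJxNx) expands symbol-by-symbol to Nx Nx Nx JJx Nx Nx Nx Nx JJx Nx Nx Nx Nx JJx Nx; joining the 15 pieces gives the next term.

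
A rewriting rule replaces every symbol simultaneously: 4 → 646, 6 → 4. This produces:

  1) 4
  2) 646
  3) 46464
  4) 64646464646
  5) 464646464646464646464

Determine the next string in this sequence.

6464646464646464646464646464646464646464646

Replace each of the 21 characters of 464646464646464646464 in place — 646 4 646 4 646 4 646 4 646 4 646 4 646 4 646 4 646 4 646 4 646 — and concatenate.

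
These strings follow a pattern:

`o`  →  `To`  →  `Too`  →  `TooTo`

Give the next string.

This is a Fibonacci-style word recurrence s(k) = s(k−1)·s(k−2): e.g. To·o = Too.
Continuing: TooTo · Too gives term 5.

TooToToo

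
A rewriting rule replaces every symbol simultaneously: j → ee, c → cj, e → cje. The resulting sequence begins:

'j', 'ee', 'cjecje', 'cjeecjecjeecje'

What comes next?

cjeecjecjecjeecjecjeecjecjecjeecje

Replace each of the 14 characters of cjeecjecjeecje in place — cj ee cje cje cj ee cje cj ee cje cje cj ee cje — and concatenate.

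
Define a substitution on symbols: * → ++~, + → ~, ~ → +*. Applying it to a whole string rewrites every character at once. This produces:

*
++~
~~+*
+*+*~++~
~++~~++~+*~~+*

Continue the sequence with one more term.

Replace each of the 14 characters of ~++~~++~+*~~+* in place — +* ~ ~ +* +* ~ ~ +* ~ ++~ +* +* ~ ++~ — and concatenate.

+*~~+*+*~~+*~++~+*+*~++~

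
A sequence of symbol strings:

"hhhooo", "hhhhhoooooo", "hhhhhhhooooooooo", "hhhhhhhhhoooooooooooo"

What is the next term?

Term n consists of 2n+1 h's, followed by 3n o's (n = 1, 2, …).
At n = 5 the blocks have lengths 11, 15.

hhhhhhhhhhhooooooooooooooo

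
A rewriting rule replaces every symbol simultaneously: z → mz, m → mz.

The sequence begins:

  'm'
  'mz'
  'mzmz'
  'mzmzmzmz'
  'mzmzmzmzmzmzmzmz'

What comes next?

φ(mzmzmzmzmzmzmzmz) expands symbol-by-symbol to mz mz mz mz mz mz mz mz mz mz mz mz mz mz mz mz; joining the 16 pieces gives the next term.

mzmzmzmzmzmzmzmzmzmzmzmzmzmzmzmz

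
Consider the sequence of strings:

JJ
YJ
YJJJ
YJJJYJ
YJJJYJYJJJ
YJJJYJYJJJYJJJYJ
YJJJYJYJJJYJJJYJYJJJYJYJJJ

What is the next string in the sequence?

YJJJYJYJJJYJJJYJYJJJYJYJJJYJJJYJYJJJYJJJYJ

From term 3 onward, concatenate the last term with the second-to-last: YJ·JJ = YJJJ, YJJJ·YJ = YJJJYJ, …
The next term joins YJJJYJYJJJYJJJYJYJJJYJYJJJ and YJJJYJYJJJYJJJYJ.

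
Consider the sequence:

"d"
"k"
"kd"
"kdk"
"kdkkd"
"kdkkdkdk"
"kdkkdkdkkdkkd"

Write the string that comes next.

Each term (from the third on) is the previous term followed by the one before it: term 3 = k·d = kd.
Continuing: kdkkdkdkkdkkd · kdkkdkdk gives term 8.

kdkkdkdkkdkkdkdkkdkdk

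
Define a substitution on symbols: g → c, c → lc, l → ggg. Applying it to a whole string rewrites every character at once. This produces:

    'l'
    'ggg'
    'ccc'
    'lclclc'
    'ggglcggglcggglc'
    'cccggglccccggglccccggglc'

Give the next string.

Rewriting the 24 symbols of cccggglccccggglccccggglc one by one yields lc lc lc c c c ggg lc lc lc lc c c c ggg lc lc lc lc c c c ggg lc; concatenated:

lclclccccggglclclclccccggglclclclccccggglc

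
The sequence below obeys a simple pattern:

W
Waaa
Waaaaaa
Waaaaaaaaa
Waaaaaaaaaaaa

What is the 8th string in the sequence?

The strings grow by a fixed suffix aaa each time.
From Waaaaaaaaaaaa, 3 further steps: Waaaaaaaaaaaa → Waaaaaaaaaaaaaaa → Waaaaaaaaaaaaaaaaaa → (answer).

Waaaaaaaaaaaaaaaaaaaaa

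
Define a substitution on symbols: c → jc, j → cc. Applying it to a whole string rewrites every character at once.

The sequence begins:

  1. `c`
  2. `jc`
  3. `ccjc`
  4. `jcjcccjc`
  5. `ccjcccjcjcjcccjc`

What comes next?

Replace each of the 16 characters of ccjcccjcjcjcccjc in place — jc jc cc jc jc jc cc jc cc jc cc jc jc jc cc jc — and concatenate.

jcjcccjcjcjcccjcccjcccjcjcjcccjc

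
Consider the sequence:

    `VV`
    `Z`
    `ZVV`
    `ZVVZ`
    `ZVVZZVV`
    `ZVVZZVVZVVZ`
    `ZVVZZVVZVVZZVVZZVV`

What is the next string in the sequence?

ZVVZZVVZVVZZVVZZVVZVVZZVVZVVZ

Each term (from the third on) is the previous term followed by the one before it: term 3 = Z·VV = ZVV.
Continuing: ZVVZZVVZVVZZVVZZVV · ZVVZZVVZVVZ gives term 8.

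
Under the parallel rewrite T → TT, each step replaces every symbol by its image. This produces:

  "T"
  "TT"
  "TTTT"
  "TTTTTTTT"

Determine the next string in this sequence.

Apply φ to TTTTTTTT symbol by symbol: T→TT, T→TT, T→TT, T→TT, T→TT, T→TT, T→TT, T→TT; joined: TT TT TT TT TT TT TT TT.

TTTTTTTTTTTTTTTT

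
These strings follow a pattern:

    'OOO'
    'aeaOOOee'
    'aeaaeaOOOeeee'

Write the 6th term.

Every step adds aea to the front and ee to the end of the previous string.
From aeaaeaOOOeeee, 3 further steps: aeaaeaOOOeeee → aeaaeaaeaOOOeeeeee → aeaaeaaeaaeaOOOeeeeeeee → (answer).

aeaaeaaeaaeaaeaOOOeeeeeeeeee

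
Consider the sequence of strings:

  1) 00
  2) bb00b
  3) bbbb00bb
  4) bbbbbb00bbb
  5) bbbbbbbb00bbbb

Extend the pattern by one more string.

bbbbbbbbbb00bbbbb

s(k+1) = bb·s(k)·b, so each term gains bb as a prefix and b as a suffix.
One more step from bbbbbbbb00bbbb gives the answer.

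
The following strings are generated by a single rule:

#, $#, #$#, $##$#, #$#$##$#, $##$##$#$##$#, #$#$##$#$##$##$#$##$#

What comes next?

$##$##$#$##$##$#$##$#$##$##$#$##$#

This is a Fibonacci-style word recurrence s(k) = s(k−2)·s(k−1): e.g. #·$# = #$#.
The next term joins $##$##$#$##$# and #$#$##$#$##$##$#$##$#.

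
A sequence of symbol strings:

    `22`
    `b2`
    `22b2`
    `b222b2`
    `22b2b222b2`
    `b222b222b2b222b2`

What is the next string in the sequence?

22b2b222b2b222b222b2b222b2

From term 3 onward, concatenate the second-to-last term with the last: 22·b2 = 22b2, b2·22b2 = b222b2, …
The next term joins 22b2b222b2 and b222b222b2b222b2.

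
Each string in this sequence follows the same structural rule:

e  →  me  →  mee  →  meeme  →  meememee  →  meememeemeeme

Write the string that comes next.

meememeemeememeememee

Each term (from the third on) is the previous term followed by the one before it: term 3 = me·e = mee.
So term 7 is meememeemeeme·meememee.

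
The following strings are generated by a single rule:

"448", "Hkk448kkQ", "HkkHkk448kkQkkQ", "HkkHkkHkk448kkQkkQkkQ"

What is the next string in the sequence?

Every step adds Hkk to the front and kkQ to the end of the previous string.
So the next term is Hkk·HkkHkkHkk448kkQkkQkkQ·kkQ.

HkkHkkHkkHkk448kkQkkQkkQkkQ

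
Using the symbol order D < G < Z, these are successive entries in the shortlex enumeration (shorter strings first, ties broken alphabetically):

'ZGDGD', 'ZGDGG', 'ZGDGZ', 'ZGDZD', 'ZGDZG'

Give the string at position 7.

Advancing 2 positions from ZGDZG through ZGDZG → ZGDZZ reaches term 7.

ZGGDD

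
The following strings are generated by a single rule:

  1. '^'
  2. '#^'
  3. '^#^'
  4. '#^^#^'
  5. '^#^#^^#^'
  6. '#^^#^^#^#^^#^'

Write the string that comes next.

^#^#^^#^#^^#^^#^#^^#^

Each term (from the third on) is the two preceding terms concatenated in order: term 3 = ^·#^ = ^#^.
Continuing: ^#^#^^#^ · #^^#^^#^#^^#^ gives term 7.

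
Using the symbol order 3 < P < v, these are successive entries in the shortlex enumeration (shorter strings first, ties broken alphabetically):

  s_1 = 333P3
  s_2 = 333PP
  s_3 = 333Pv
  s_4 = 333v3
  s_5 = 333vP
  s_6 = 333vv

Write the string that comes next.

The successor of 333vv increments the rightmost position that isn't already v and resets every position after it to 3.

33P33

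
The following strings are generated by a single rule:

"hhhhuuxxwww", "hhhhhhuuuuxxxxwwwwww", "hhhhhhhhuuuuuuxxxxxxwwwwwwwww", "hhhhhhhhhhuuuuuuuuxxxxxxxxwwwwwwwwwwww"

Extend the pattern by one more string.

Each string has the form h^{2n+2} u^{2n} x^{2n} w^{3n} (n = 1, 2, …).
For the next term, n = 5, so the run lengths are 12, 10, 10, 15.

hhhhhhhhhhhhuuuuuuuuuuxxxxxxxxxxwwwwwwwwwwwwwww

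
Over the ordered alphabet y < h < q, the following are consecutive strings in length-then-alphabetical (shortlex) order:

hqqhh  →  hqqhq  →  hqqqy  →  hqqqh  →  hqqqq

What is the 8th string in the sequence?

Continuing the enumeration 3 steps past hqqqq: hqqqq → qyyyy → qyyyh → (answer).

qyyyq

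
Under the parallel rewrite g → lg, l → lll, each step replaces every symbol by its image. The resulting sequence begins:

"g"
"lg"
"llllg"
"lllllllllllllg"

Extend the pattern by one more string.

Rewriting the 14 symbols of lllllllllllllg one by one yields lll lll lll lll lll lll lll lll lll lll lll lll lll lg; concatenated:

llllllllllllllllllllllllllllllllllllllllg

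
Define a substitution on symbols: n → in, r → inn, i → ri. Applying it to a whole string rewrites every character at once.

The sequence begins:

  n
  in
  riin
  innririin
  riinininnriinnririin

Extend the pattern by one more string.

innririinriinriinininnririinininnriinnririin

Replace each of the 20 characters of riinininnriinnririin in place — inn ri ri in ri in ri in in inn ri ri in in inn ri inn ri ri in — and concatenate.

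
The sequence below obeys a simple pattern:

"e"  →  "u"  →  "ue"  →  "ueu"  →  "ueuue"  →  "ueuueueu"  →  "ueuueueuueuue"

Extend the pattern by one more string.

ueuueueuueuueueuueueu

From term 3 onward, concatenate the last term with the second-to-last: u·e = ue, ue·u = ueu, …
The next term joins ueuueueuueuue and ueuueueu.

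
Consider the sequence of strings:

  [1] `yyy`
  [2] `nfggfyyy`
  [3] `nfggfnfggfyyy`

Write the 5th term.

Every step adds nfggf at the front: s(k+1) = nfggf·s(k).
From nfggfnfggfyyy, 2 further steps: nfggfnfggfyyy → nfggfnfggfnfggfyyy → (answer).

nfggfnfggfnfggfnfggfyyy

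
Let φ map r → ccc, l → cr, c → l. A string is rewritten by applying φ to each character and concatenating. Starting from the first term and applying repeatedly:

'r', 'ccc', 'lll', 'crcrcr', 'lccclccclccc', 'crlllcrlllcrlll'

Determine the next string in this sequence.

lccccrcrcrlccccrcrcrlccccrcrcr

Replace each of the 15 characters of crlllcrlllcrlll in place — l ccc cr cr cr l ccc cr cr cr l ccc cr cr cr — and concatenate.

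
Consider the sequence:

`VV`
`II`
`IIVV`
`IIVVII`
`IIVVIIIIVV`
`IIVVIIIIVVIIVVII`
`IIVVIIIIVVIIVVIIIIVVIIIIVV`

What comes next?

IIVVIIIIVVIIVVIIIIVVIIIIVVIIVVIIIIVVIIVVII

This is a Fibonacci-style word recurrence s(k) = s(k−1)·s(k−2): e.g. II·VV = IIVV.
Continuing: IIVVIIIIVVIIVVIIIIVVIIIIVV · IIVVIIIIVVIIVVII gives term 8.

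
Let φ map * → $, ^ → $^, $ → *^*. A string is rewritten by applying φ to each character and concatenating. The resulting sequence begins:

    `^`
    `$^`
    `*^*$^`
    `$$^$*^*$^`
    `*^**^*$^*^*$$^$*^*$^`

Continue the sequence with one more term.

Rewriting the 20 symbols of *^**^*$^*^*$$^$*^*$^ one by one yields $ $^ $ $ $^ $ *^* $^ $ $^ $ *^* *^* $^ *^* $ $^ $ *^* $^; concatenated:

$$^$$$^$*^*$^$$^$*^**^*$^*^*$$^$*^*$^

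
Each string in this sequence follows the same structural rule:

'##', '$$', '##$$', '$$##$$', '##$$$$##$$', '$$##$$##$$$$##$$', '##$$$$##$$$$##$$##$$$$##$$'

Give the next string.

$$##$$##$$$$##$$##$$$$##$$$$##$$##$$$$##$$

Each term (from the third on) is the two preceding terms concatenated in order: term 3 = ##·$$ = ##$$.
Continuing: $$##$$##$$$$##$$ · ##$$$$##$$$$##$$##$$$$##$$ gives term 8.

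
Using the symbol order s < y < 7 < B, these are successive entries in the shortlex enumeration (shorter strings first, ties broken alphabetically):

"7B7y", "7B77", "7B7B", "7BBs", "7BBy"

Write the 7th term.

Stepping forward 2 times from 7BBy: 7BBy → 7BB7, then the target.

7BBB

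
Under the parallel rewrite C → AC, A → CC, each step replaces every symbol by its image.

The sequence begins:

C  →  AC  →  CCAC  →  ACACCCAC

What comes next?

Expanding ACACCCAC: A→CC, C→AC, A→CC, C→AC, C→AC, C→AC, A→CC, C→AC. Concatenated: CC AC CC AC AC AC CC AC.

CCACCCACACACCCAC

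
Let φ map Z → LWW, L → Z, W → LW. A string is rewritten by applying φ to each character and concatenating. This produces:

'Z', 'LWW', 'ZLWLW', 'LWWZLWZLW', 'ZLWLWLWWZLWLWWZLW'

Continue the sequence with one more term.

φ(ZLWLWLWWZLWLWWZLW) expands symbol-by-symbol to LWW Z LW Z LW Z LW LW LWW Z LW Z LW LW LWW Z LW; joining the 17 pieces gives the next term.

LWWZLWZLWZLWLWLWWZLWZLWLWLWWZLW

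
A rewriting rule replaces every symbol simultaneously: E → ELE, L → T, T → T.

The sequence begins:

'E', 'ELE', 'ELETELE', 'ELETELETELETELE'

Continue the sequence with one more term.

Replace each of the 15 characters of ELETELETELETELE in place — ELE T ELE T ELE T ELE T ELE T ELE T ELE T ELE — and concatenate.

ELETELETELETELETELETELETELETELE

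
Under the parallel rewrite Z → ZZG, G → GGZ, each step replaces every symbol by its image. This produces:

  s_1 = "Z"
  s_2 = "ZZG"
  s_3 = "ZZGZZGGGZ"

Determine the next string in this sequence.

ZZGZZGGGZZZGZZGGGZGGZGGZZZG

Expanding ZZGZZGGGZ: Z→ZZG, Z→ZZG, G→GGZ, Z→ZZG, Z→ZZG, G→GGZ, G→GGZ, G→GGZ, Z→ZZG. Concatenated: ZZG ZZG GGZ ZZG ZZG GGZ GGZ GGZ ZZG.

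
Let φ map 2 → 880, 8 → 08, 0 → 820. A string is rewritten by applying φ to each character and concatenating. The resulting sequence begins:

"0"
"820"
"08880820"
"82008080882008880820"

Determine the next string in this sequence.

φ(82008080882008880820) expands symbol-by-symbol to 08 880 820 820 08 820 08 820 08 08 880 820 820 08 08 08 820 08 880 820; joining the 20 pieces gives the next term.

088808208200882008820080888082082008080882008880820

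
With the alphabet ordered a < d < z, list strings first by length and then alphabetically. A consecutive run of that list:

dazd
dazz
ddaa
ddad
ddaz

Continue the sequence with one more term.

ddda

The successor of ddaz increments the rightmost position that isn't already z and resets every position after it to a.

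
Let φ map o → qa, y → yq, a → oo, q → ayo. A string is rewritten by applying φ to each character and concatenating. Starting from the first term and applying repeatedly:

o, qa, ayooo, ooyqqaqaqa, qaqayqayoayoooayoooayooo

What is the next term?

φ(qaqayqayoayoooayoooayooo) expands symbol-by-symbol to ayo oo ayo oo yq ayo oo yq qa oo yq qa qa qa oo yq qa qa qa oo yq qa qa qa; joining the 24 pieces gives the next term.

ayoooayoooyqayoooyqqaooyqqaqaqaooyqqaqaqaooyqqaqaqa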